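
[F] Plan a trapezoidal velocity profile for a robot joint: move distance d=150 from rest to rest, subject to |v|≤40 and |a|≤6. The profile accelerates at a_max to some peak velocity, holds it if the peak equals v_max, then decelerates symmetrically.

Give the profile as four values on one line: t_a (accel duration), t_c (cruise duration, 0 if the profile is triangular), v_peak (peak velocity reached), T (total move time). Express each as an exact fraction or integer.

v_max²/a_max = 40²/6 = 800/3
150 < 800/3 → triangular
v_peak = √(150·6) = √900 = 30
t_a = 30/6 = 5; t_c = 0
T = 2·5 = 10

t_a=5 t_c=0 v_peak=30 T=10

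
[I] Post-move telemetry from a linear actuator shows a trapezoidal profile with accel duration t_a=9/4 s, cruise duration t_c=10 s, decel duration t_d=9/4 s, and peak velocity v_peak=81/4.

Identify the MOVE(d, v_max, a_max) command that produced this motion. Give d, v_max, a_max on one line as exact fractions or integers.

a_max = (81/4)/(9/4) = 9
d_a = ½·81/4·9/4 = 729/32; d_c = 81/4·10 = 405/2
d = 2·729/32 + 405/2 = 3969/16
t_c = 10 > 0 → v_max = v_peak = 81/4

d=3969/16 v_max=81/4 a_max=9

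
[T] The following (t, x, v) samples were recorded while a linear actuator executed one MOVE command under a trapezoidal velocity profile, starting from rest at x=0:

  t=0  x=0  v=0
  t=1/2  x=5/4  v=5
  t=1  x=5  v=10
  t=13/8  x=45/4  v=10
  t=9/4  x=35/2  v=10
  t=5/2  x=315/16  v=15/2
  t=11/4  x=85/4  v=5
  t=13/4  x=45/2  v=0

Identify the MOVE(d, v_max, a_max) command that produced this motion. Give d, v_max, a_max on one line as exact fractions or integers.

d=45/2 v_max=10 a_max=10

final state: t=13/4, x=45/2, v=0 → d = 45/2
a_max = (5−0)/(1/2−0) = 10
max v = 10 over t∈[1,9/4] → v_max = 10
check: 10·(1+5/4) = 45/2 ✓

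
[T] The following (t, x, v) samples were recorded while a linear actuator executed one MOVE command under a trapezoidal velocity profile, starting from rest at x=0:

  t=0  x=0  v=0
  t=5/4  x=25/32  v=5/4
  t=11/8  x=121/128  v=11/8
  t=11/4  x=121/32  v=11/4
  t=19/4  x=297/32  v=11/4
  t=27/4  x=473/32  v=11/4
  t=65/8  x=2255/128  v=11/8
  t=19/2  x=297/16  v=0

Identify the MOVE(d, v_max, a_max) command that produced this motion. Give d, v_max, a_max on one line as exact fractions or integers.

final state: t=19/2, x=297/16, v=0 → d = 297/16
a_max = (5/4−0)/(5/4−0) = 1
max v = 11/4 over t∈[11/4,27/4] → v_max = 11/4
check: 11/4·(11/4+4) = 297/16 ✓

d=297/16 v_max=11/4 a_max=1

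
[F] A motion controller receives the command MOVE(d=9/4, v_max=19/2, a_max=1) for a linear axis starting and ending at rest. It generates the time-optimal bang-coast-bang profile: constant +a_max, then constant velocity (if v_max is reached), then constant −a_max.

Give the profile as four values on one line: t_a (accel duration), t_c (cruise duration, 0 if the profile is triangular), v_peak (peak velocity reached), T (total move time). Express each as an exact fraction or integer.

t_a=3/2 t_c=0 v_peak=3/2 T=3

vₘ²/aₘ = (19/2)²/1 = 361/4
9/4 < 361/4 so t_c = 0
v_peak = √(9/4·1) = √(9/4) = 3/2
t_a = (3/2)/1 = 3/2; t_c = 0
T = 2·3/2 = 3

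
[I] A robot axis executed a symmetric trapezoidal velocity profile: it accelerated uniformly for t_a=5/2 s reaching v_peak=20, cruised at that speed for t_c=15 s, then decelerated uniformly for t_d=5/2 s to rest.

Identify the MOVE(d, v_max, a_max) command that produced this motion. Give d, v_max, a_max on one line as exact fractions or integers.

a_max = 20/(5/2) = 8
d_a = ½·20·5/2 = 25; d_c = 20·15 = 300
d = 2·25 + 300 = 350
t_c = 15 > 0 → v_max = v_peak = 20

d=350 v_max=20 a_max=8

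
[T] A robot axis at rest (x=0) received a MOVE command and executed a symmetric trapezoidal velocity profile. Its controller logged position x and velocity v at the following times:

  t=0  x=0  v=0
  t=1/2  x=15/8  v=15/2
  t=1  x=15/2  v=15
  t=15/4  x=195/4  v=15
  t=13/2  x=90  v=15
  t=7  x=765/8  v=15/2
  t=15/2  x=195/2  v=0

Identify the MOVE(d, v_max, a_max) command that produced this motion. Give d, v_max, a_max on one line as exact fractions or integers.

final state: t=15/2, x=195/2, v=0 → d = 195/2
a_max = (15/2−0)/(1/2−0) = 15
max v = 15 over t∈[1,13/2] → v_max = 15
check: 15·(1+11/2) = 195/2 ✓

d=195/2 v_max=15 a_max=15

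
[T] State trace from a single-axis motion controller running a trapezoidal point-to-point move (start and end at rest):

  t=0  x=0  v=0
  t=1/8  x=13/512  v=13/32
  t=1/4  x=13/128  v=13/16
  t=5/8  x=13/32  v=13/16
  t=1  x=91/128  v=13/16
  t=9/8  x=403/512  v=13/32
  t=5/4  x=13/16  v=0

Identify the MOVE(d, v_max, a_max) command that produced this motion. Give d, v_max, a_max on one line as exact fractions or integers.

final state: t=5/4, x=13/16, v=0 → d = 13/16
a_max = (13/32−0)/(1/8−0) = 13/4
max v = 13/16 over t∈[1/4,1] → v_max = 13/16
check: 13/16·(1/4+3/4) = 13/16 ✓

d=13/16 v_max=13/16 a_max=13/4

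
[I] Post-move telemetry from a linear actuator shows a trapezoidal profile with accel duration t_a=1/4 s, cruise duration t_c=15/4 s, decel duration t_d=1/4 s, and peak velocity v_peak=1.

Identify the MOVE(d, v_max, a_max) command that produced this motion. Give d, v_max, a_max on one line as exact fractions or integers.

a_max = 1/(1/4) = 4
d_a = ½·1·1/4 = 1/8; d_c = 1·15/4 = 15/4
d = 2·1/8 + 15/4 = 4
t_c = 15/4 > 0 so v_max = 1

d=4 v_max=1 a_max=4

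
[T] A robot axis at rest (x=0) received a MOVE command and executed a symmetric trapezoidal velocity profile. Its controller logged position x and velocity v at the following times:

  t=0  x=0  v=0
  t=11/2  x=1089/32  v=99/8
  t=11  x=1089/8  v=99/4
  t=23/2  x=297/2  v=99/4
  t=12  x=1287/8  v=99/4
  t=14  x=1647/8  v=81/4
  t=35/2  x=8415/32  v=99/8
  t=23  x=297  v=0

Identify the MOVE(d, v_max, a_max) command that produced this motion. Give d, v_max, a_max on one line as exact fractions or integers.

d=297 v_max=99/4 a_max=9/4

final state: t=23, x=297, v=0 → d = 297
a_max = (99/8−0)/(11/2−0) = 9/4
max v = 99/4 over t∈[11,12] → v_max = 99/4
check: 99/4·(11+1) = 297 ✓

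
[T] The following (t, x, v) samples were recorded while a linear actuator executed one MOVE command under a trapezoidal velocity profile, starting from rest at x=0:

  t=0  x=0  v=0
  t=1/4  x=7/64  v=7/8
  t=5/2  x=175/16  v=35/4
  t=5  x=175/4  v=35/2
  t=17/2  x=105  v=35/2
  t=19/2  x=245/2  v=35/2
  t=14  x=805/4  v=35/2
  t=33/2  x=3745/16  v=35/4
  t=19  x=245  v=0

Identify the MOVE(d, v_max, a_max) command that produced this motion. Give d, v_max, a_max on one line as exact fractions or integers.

d=245 v_max=35/2 a_max=7/2

final state: t=19, x=245, v=0 → d = 245
a_max = (7/8−0)/(1/4−0) = 7/2
max v = 35/2 over t∈[5,14] → v_max = 35/2
check: 35/2·(5+9) = 245 ✓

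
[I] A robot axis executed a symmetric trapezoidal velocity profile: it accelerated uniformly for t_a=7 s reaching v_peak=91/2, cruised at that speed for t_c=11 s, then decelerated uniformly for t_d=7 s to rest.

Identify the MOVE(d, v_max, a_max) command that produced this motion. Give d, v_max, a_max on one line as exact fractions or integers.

a_max = (91/2)/7 = 13/2
d_a = ½·91/2·7 = 637/4; d_c = 91/2·11 = 1001/2
d = 2·637/4 + 1001/2 = 819
t_c = 11 > 0 so v_max = 91/2

d=819 v_max=91/2 a_max=13/2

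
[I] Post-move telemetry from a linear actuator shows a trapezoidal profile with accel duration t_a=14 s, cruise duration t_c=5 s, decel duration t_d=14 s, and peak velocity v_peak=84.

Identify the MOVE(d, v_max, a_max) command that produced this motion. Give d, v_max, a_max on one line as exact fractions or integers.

a_max = 84/14 = 6
d_a = ½·84·14 = 588; d_c = 84·5 = 420
d = 2·588 + 420 = 1596
t_c = 5 > 0 ⇒ limit active, v_max = 84

d=1596 v_max=84 a_max=6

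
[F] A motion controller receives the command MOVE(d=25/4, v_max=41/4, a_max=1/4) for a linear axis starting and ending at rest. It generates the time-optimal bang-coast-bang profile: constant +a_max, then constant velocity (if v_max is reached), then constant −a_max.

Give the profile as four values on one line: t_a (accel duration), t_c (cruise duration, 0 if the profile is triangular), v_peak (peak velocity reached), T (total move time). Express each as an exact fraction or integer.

t_a=5 t_c=0 v_peak=5/4 T=10

(v_max)²/a_max = (41/4)²/(1/4) = 1681/4
25/4 < 1681/4 → triangular
v_peak = √(25/4·1/4) = √(25/16) = 5/4
t_a = (5/4)/(1/4) = 5; t_c = 0
T = 2·5 = 10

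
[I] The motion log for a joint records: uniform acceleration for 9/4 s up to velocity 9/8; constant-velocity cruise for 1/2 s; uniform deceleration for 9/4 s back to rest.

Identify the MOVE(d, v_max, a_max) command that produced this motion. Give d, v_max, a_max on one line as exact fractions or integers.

d=99/32 v_max=9/8 a_max=1/2

a_max = (9/8)/(9/4) = 1/2
d_a = ½·9/8·9/4 = 81/64; d_c = 9/8·1/2 = 9/16
d = 2·81/64 + 9/16 = 99/32
t_c = 1/2 > 0 → v_max = v_peak = 9/8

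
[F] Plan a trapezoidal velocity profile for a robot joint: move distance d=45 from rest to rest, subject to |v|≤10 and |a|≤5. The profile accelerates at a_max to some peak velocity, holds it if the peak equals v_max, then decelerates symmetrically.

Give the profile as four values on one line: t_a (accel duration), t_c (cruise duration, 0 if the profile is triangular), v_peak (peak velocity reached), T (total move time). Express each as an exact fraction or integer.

t_a=2 t_c=5/2 v_peak=10 T=13/2

vₘ²/aₘ = 10²/5 = 20
45 ≥ 20 so v_max reached
t_a = 10/5 = 2; v_peak = 10
d_cruise = 45 − 20 = 25; t_c = 25/10 = 5/2
T = 2·2 + 5/2 = 13/2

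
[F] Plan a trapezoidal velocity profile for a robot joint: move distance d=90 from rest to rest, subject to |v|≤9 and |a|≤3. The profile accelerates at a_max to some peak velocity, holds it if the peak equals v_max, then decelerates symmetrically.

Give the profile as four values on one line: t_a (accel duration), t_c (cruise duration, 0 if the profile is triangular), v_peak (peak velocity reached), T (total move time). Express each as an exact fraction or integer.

vₘ²/aₘ = 9²/3 = 27
90 ≥ 27 so v_max reached
t_a = 9/3 = 3; v_peak = 9
d_cruise = 90 − 27 = 63; t_c = 63/9 = 7
T = 2·3 + 7 = 13

t_a=3 t_c=7 v_peak=9 T=13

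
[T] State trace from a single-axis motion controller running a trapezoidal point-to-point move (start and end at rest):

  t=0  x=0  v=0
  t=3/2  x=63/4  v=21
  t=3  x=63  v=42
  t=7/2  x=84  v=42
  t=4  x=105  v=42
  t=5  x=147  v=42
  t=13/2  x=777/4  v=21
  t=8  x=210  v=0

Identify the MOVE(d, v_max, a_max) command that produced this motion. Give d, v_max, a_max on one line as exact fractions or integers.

final state: t=8, x=210, v=0 → d = 210
a_max = (21−0)/(3/2−0) = 14
max v = 42 over t∈[3,5] → v_max = 42
check: 42·(3+2) = 210 ✓

d=210 v_max=42 a_max=14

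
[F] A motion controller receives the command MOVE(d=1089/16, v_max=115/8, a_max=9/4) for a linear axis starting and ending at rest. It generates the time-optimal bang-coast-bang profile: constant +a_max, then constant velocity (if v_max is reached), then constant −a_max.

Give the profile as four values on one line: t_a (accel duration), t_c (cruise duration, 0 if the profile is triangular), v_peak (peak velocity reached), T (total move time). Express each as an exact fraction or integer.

t_a=11/2 t_c=0 v_peak=99/8 T=11

v_max²/a_max = (115/8)²/(9/4) = 13225/144
1089/16 < 13225/144 → triangular
v_peak = √(1089/16·9/4) = √(9801/64) = 99/8
t_a = (99/8)/(9/4) = 11/2; t_c = 0
T = 2·11/2 = 11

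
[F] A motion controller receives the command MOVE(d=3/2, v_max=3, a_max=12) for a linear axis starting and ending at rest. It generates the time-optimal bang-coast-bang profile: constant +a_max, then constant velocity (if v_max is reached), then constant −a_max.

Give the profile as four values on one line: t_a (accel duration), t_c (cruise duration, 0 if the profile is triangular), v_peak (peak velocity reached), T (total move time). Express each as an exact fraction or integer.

t_a=1/4 t_c=1/4 v_peak=3 T=3/4

vₘ²/aₘ = 3²/12 = 3/4
3/2 ≥ 3/4 so v_max reached
t_a = 3/12 = 1/4; v_peak = 3
d_cruise = 3/2 − 3/4 = 3/4; t_c = (3/4)/3 = 1/4
T = 2·1/4 + 1/4 = 3/4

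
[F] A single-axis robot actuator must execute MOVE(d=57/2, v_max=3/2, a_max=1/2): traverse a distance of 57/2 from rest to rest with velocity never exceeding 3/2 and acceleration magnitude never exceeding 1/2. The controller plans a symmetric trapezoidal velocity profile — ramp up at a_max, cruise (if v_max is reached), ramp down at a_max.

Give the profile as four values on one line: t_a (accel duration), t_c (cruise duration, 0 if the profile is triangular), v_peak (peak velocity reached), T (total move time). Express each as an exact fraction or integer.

t_a=3 t_c=16 v_peak=3/2 T=22

v_max²/a_max = (3/2)²/(1/2) = 9/2
57/2 ≥ 9/2 ⇒ cruise phase
t_a = (3/2)/(1/2) = 3; v_peak = 3/2
d_cruise = 57/2 − 9/2 = 24; t_c = 24/(3/2) = 16
T = 2·3 + 16 = 22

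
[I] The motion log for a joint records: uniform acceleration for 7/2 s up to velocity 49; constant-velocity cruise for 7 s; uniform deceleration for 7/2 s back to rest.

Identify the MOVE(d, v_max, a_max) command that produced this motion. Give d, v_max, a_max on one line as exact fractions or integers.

a_max = 49/(7/2) = 14
d_a = ½·49·7/2 = 343/4; d_c = 49·7 = 343
d = 2·343/4 + 343 = 1029/2
t_c = 7 > 0 → v_max = v_peak = 49

d=1029/2 v_max=49 a_max=14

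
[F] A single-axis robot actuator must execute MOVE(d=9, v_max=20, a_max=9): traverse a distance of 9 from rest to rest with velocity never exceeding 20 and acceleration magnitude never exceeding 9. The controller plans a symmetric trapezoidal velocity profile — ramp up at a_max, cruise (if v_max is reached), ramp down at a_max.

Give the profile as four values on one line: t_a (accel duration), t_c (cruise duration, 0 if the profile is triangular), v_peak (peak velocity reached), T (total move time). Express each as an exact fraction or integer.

t_a=1 t_c=0 v_peak=9 T=2

(v_max)²/a_max = 20²/9 = 400/9
9 < 400/9 ⇒ no cruise
v_peak = √(9·9) = √81 = 9
t_a = 9/9 = 1; t_c = 0
T = 2·1 = 2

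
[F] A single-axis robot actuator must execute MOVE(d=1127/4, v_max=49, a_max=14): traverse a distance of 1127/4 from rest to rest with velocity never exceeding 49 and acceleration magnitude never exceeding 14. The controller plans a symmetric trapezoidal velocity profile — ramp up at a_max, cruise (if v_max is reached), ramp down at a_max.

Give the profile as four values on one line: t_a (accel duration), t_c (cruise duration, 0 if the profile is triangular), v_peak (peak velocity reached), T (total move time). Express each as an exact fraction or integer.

t_a=7/2 t_c=9/4 v_peak=49 T=37/4

v_max²/a_max = 49²/14 = 343/2
1127/4 ≥ 343/2 → trapezoidal
t_a = 49/14 = 7/2; v_peak = 49
d_cruise = 1127/4 − 343/2 = 441/4; t_c = (441/4)/49 = 9/4
T = 2·7/2 + 9/4 = 37/4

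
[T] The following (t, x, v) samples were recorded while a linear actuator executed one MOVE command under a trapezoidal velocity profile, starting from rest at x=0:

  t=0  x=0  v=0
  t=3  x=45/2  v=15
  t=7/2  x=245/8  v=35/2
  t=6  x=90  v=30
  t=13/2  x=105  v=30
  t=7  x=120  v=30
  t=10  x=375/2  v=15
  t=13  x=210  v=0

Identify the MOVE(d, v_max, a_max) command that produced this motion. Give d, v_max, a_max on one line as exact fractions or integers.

final state: t=13, x=210, v=0 → d = 210
a_max = (15−0)/(3−0) = 5
max v = 30 over t∈[6,7] → v_max = 30
check: 30·(6+1) = 210 ✓

d=210 v_max=30 a_max=5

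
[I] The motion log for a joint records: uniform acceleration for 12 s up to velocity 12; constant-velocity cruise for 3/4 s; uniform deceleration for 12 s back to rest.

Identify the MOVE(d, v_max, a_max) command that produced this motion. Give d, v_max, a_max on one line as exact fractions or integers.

a_max = 12/12 = 1
d_a = ½·12·12 = 72; d_c = 12·3/4 = 9
d = 2·72 + 9 = 153
t_c = 3/4 > 0 so v_max = 12

d=153 v_max=12 a_max=1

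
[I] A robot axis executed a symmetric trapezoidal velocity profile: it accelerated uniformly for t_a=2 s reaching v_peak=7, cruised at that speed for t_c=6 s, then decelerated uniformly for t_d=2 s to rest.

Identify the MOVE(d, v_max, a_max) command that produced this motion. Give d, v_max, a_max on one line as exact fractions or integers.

d=56 v_max=7 a_max=7/2

a_max = 7/2
d_a = ½·7·2 = 7; d_c = 7·6 = 42
d = 2·7 + 42 = 56
t_c = 6 > 0 → v_max = v_peak = 7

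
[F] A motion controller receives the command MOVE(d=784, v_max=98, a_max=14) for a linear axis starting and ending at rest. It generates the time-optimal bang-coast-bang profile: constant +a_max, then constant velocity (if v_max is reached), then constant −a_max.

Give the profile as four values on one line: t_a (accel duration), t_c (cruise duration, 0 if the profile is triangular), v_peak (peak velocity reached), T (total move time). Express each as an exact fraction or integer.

(v_max)²/a_max = 98²/14 = 686
784 ≥ 686 ⇒ cruise phase
t_a = 98/14 = 7; v_peak = 98
d_cruise = 784 − 686 = 98; t_c = 98/98 = 1
T = 2·7 + 1 = 15

t_a=7 t_c=1 v_peak=98 T=15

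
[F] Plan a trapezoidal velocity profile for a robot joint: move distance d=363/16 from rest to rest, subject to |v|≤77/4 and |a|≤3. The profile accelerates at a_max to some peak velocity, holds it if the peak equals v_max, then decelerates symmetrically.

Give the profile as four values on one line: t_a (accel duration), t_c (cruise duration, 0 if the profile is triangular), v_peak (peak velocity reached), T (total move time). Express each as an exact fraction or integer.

v_max²/a_max = (77/4)²/3 = 5929/48
363/16 < 5929/48 → triangular
v_peak = √(363/16·3) = √(1089/16) = 33/4
t_a = (33/4)/3 = 11/4; t_c = 0
T = 2·11/4 = 11/2

t_a=11/4 t_c=0 v_peak=33/4 T=11/2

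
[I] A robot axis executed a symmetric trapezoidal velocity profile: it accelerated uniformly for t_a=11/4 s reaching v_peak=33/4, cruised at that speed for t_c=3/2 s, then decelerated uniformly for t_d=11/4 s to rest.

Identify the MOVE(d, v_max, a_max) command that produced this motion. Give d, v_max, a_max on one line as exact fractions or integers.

d=561/16 v_max=33/4 a_max=3

a_max = (33/4)/(11/4) = 3
d_a = ½·33/4·11/4 = 363/32; d_c = 33/4·3/2 = 99/8
d = 2·363/32 + 99/8 = 561/16
t_c = 3/2 > 0 → v_max = v_peak = 33/4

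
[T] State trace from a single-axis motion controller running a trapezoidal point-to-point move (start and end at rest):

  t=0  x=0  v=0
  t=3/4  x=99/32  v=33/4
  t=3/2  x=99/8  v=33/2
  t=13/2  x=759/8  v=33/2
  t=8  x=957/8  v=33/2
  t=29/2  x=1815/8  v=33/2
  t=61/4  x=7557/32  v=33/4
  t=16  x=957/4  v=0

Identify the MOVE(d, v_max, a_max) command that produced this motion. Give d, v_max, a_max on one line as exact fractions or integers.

d=957/4 v_max=33/2 a_max=11

final state: t=16, x=957/4, v=0 → d = 957/4
a_max = (33/4−0)/(3/4−0) = 11
max v = 33/2 over t∈[3/2,29/2] → v_max = 33/2
check: 33/2·(3/2+13) = 957/4 ✓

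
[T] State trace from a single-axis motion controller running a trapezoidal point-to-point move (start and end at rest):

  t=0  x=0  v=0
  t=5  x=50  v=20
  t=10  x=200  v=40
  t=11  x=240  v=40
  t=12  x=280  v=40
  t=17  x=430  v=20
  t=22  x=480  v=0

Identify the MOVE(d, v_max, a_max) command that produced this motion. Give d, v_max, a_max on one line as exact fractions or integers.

final state: t=22, x=480, v=0 → d = 480
a_max = (20−0)/(5−0) = 4
max v = 40 over t∈[10,12] → v_max = 40
check: 40·(10+2) = 480 ✓

d=480 v_max=40 a_max=4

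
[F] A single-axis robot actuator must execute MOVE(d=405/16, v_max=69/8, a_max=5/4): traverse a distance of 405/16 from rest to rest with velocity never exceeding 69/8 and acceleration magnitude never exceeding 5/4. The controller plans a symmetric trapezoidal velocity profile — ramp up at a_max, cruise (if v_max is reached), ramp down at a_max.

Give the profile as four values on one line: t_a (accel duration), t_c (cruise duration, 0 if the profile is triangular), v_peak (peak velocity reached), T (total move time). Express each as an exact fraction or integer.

v_max²/a_max = (69/8)²/(5/4) = 4761/80
405/16 < 4761/80 so t_c = 0
v_peak = √(405/16·5/4) = √(2025/64) = 45/8
t_a = (45/8)/(5/4) = 9/2; t_c = 0
T = 2·9/2 = 9

t_a=9/2 t_c=0 v_peak=45/8 T=9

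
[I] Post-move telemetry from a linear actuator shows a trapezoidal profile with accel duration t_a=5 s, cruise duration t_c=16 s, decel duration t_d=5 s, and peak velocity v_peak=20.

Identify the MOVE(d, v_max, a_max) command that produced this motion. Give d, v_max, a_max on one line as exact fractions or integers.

d=420 v_max=20 a_max=4

a_max = 20/5 = 4
d_a = ½·20·5 = 50; d_c = 20·16 = 320
d = 2·50 + 320 = 420
t_c = 16 > 0 so v_max = 20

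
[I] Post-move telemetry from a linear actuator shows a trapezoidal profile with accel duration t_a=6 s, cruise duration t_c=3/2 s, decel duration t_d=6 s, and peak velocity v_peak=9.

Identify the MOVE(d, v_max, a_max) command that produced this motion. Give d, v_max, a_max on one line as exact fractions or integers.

a_max = 9/6 = 3/2
d_a = ½·9·6 = 27; d_c = 9·3/2 = 27/2
d = 2·27 + 27/2 = 135/2
t_c = 3/2 > 0 → v_max = v_peak = 9

d=135/2 v_max=9 a_max=3/2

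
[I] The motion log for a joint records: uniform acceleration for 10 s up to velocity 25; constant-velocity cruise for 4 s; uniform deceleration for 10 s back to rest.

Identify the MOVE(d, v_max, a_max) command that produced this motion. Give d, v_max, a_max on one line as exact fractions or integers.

a_max = 25/10 = 5/2
d_a = ½·25·10 = 125; d_c = 25·4 = 100
d = 2·125 + 100 = 350
t_c = 4 > 0 so v_max = 25

d=350 v_max=25 a_max=5/2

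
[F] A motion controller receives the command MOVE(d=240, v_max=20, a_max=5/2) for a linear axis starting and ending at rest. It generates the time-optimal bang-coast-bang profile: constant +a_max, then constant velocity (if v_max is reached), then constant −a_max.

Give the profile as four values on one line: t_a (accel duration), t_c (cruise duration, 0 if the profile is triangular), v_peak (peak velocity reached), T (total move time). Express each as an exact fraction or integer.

vₘ²/aₘ = 20²/(5/2) = 160
240 ≥ 160 so v_max reached
t_a = 20/(5/2) = 8; v_peak = 20
d_cruise = 240 − 160 = 80; t_c = 80/20 = 4
T = 2·8 + 4 = 20

t_a=8 t_c=4 v_peak=20 T=20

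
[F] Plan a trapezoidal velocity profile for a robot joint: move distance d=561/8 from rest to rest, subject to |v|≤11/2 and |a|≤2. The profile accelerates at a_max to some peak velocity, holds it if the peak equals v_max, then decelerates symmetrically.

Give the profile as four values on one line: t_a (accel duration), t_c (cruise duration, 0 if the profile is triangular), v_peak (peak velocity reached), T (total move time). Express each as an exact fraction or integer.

v_max²/a_max = (11/2)²/2 = 121/8
561/8 ≥ 121/8 ⇒ cruise phase
t_a = (11/2)/2 = 11/4; v_peak = 11/2
d_cruise = 561/8 − 121/8 = 55; t_c = 55/(11/2) = 10
T = 2·11/4 + 10 = 31/2

t_a=11/4 t_c=10 v_peak=11/2 T=31/2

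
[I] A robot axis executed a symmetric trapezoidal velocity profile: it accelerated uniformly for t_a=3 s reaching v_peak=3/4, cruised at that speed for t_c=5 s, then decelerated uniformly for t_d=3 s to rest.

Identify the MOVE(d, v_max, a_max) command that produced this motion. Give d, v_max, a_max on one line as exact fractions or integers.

a_max = (3/4)/3 = 1/4
d_a = ½·3/4·3 = 9/8; d_c = 3/4·5 = 15/4
d = 2·9/8 + 15/4 = 6
t_c = 5 > 0 → v_max = v_peak = 3/4

d=6 v_max=3/4 a_max=1/4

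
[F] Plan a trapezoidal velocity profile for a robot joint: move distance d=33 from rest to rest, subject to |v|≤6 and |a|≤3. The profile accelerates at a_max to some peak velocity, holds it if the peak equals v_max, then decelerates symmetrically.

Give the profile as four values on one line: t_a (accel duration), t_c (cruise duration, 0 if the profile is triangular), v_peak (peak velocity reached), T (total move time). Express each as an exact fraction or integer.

(v_max)²/a_max = 6²/3 = 12
33 ≥ 12 so v_max reached
t_a = 6/3 = 2; v_peak = 6
d_cruise = 33 − 12 = 21; t_c = 21/6 = 7/2
T = 2·2 + 7/2 = 15/2

t_a=2 t_c=7/2 v_peak=6 T=15/2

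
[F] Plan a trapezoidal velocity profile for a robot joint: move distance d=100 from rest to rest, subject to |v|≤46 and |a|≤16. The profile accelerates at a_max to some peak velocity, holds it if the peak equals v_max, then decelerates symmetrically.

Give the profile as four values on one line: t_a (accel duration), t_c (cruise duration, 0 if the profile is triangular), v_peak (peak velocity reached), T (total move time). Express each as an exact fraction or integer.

(v_max)²/a_max = 46²/16 = 529/4
100 < 529/4 → triangular
v_peak = √(100·16) = √1600 = 40
t_a = 40/16 = 5/2; t_c = 0
T = 2·5/2 = 5

t_a=5/2 t_c=0 v_peak=40 T=5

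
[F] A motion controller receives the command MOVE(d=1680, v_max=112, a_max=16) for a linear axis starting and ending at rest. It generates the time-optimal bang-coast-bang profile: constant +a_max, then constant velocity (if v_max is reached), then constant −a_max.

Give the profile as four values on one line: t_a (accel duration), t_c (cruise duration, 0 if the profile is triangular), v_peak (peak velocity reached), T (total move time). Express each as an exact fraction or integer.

t_a=7 t_c=8 v_peak=112 T=22

(v_max)²/a_max = 112²/16 = 784
1680 ≥ 784 → trapezoidal
t_a = 112/16 = 7; v_peak = 112
d_cruise = 1680 − 784 = 896; t_c = 896/112 = 8
T = 2·7 + 8 = 22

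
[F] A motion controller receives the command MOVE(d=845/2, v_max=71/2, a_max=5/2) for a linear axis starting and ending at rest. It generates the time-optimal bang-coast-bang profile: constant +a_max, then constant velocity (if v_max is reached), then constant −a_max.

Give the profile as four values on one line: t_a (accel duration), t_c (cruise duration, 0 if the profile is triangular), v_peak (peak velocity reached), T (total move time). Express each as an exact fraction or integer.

t_a=13 t_c=0 v_peak=65/2 T=26

v_max²/a_max = (71/2)²/(5/2) = 5041/10
845/2 < 5041/10 ⇒ no cruise
v_peak = √(845/2·5/2) = √(4225/4) = 65/2
t_a = (65/2)/(5/2) = 13; t_c = 0
T = 2·13 = 26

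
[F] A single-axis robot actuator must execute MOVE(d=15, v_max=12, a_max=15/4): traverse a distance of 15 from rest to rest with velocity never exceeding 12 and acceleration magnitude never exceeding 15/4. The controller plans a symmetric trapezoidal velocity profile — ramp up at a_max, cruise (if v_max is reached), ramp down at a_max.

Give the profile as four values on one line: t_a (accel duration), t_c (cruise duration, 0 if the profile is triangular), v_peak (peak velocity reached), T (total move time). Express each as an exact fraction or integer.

vₘ²/aₘ = 12²/(15/4) = 192/5
15 < 192/5 → triangular
v_peak = √(15·15/4) = √(225/4) = 15/2
t_a = (15/2)/(15/4) = 2; t_c = 0
T = 2·2 = 4

t_a=2 t_c=0 v_peak=15/2 T=4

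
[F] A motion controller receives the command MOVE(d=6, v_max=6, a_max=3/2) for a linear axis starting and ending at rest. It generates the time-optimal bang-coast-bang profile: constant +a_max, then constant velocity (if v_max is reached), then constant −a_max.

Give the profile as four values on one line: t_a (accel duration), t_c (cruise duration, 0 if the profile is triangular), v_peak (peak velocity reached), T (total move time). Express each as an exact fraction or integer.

t_a=2 t_c=0 v_peak=3 T=4

(v_max)²/a_max = 6²/(3/2) = 24
6 < 24 → triangular
v_peak = √(6·3/2) = √9 = 3
t_a = 3/(3/2) = 2; t_c = 0
T = 2·2 = 4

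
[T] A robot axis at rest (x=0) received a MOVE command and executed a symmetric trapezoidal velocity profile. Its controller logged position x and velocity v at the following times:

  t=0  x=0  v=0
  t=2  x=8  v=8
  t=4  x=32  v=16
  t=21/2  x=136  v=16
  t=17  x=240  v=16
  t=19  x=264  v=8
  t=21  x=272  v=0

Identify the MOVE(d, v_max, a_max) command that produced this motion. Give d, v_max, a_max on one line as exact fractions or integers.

final state: t=21, x=272, v=0 → d = 272
a_max = (8−0)/(2−0) = 4
max v = 16 over t∈[4,17] → v_max = 16
check: 16·(4+13) = 272 ✓

d=272 v_max=16 a_max=4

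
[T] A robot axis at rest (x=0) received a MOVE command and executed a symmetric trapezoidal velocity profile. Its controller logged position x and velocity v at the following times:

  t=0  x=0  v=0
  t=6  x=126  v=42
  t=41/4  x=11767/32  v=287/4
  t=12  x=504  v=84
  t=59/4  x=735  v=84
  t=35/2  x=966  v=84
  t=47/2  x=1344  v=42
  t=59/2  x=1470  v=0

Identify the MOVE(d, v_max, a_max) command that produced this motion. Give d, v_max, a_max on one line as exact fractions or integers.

d=1470 v_max=84 a_max=7

final state: t=59/2, x=1470, v=0 → d = 1470
a_max = (42−0)/(6−0) = 7
max v = 84 over t∈[12,35/2] → v_max = 84
check: 84·(12+11/2) = 1470 ✓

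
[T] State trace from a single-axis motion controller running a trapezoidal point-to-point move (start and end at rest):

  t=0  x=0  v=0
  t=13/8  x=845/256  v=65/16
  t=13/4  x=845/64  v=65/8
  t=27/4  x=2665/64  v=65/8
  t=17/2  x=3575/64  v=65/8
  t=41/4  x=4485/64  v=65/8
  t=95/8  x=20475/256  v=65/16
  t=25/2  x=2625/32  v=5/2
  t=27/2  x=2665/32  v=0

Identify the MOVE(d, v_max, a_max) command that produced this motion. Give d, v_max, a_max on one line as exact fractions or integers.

d=2665/32 v_max=65/8 a_max=5/2

final state: t=27/2, x=2665/32, v=0 → d = 2665/32
a_max = (65/16−0)/(13/8−0) = 5/2
max v = 65/8 over t∈[13/4,41/4] → v_max = 65/8
check: 65/8·(13/4+7) = 2665/32 ✓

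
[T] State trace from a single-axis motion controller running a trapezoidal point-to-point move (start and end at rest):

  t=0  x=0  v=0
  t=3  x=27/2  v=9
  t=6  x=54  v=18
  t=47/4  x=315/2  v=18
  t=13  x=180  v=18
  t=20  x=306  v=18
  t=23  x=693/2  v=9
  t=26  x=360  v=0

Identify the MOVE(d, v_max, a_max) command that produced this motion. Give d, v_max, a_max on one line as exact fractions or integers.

final state: t=26, x=360, v=0 → d = 360
a_max = (9−0)/(3−0) = 3
max v = 18 over t∈[6,20] → v_max = 18
check: 18·(6+14) = 360 ✓

d=360 v_max=18 a_max=3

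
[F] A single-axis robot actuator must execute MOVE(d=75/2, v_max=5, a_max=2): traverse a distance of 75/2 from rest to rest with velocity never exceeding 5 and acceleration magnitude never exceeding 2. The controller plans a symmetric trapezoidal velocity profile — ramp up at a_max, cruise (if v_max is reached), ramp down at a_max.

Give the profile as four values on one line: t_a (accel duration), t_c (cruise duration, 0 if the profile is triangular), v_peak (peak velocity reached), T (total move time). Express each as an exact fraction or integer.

(v_max)²/a_max = 5²/2 = 25/2
75/2 ≥ 25/2 ⇒ cruise phase
t_a = 5/2; v_peak = 5
d_cruise = 75/2 − 25/2 = 25; t_c = 25/5 = 5
T = 2·5/2 + 5 = 10

t_a=5/2 t_c=5 v_peak=5 T=10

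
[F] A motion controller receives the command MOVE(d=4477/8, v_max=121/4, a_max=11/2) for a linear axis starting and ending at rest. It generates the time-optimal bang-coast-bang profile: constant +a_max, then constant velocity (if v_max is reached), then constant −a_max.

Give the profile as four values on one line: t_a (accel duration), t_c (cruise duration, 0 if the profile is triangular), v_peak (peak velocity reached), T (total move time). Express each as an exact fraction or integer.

t_a=11/2 t_c=13 v_peak=121/4 T=24

v_max²/a_max = (121/4)²/(11/2) = 1331/8
4477/8 ≥ 1331/8 ⇒ cruise phase
t_a = (121/4)/(11/2) = 11/2; v_peak = 121/4
d_cruise = 4477/8 − 1331/8 = 1573/4; t_c = (1573/4)/(121/4) = 13
T = 2·11/2 + 13 = 24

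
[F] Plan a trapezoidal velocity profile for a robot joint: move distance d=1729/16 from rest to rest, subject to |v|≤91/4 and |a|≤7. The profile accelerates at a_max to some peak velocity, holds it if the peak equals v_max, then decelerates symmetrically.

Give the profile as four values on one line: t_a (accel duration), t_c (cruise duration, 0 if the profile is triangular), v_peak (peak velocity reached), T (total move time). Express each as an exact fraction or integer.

t_a=13/4 t_c=3/2 v_peak=91/4 T=8

vₘ²/aₘ = (91/4)²/7 = 1183/16
1729/16 ≥ 1183/16 so v_max reached
t_a = (91/4)/7 = 13/4; v_peak = 91/4
d_cruise = 1729/16 − 1183/16 = 273/8; t_c = (273/8)/(91/4) = 3/2
T = 2·13/4 + 3/2 = 8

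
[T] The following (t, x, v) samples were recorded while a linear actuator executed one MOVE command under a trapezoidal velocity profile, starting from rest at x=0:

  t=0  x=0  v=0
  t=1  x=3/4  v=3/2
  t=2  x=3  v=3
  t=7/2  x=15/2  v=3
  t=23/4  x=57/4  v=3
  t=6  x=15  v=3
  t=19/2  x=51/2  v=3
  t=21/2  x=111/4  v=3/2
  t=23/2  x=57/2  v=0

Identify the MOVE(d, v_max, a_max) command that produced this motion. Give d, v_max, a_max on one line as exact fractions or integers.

final state: t=23/2, x=57/2, v=0 → d = 57/2
a_max = (3/2−0)/(1−0) = 3/2
max v = 3 over t∈[2,19/2] → v_max = 3
check: 3·(2+15/2) = 57/2 ✓

d=57/2 v_max=3 a_max=3/2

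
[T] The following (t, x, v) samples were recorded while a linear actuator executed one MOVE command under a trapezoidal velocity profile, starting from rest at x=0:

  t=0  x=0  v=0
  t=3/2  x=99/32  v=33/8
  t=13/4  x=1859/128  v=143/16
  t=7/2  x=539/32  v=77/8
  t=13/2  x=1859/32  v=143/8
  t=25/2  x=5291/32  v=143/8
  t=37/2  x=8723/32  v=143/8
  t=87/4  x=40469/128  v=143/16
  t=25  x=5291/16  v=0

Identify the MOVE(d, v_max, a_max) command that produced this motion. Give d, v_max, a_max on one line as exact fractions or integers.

final state: t=25, x=5291/16, v=0 → d = 5291/16
a_max = (33/8−0)/(3/2−0) = 11/4
max v = 143/8 over t∈[13/2,37/2] → v_max = 143/8
check: 143/8·(13/2+12) = 5291/16 ✓

d=5291/16 v_max=143/8 a_max=11/4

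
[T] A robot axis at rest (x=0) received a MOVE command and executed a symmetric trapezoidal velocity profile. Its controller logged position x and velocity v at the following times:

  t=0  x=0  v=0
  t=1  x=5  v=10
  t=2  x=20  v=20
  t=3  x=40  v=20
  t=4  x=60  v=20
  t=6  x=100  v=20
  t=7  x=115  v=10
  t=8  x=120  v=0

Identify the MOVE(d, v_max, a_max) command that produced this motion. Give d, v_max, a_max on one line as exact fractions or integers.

d=120 v_max=20 a_max=10

final state: t=8, x=120, v=0 → d = 120
a_max = (10−0)/(1−0) = 10
max v = 20 over t∈[2,6] → v_max = 20
check: 20·(2+4) = 120 ✓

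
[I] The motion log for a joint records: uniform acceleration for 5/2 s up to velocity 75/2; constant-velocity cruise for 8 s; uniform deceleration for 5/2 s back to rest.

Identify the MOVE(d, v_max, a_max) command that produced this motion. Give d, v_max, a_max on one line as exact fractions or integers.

d=1575/4 v_max=75/2 a_max=15

a_max = (75/2)/(5/2) = 15
d_a = ½·75/2·5/2 = 375/8; d_c = 75/2·8 = 300
d = 2·375/8 + 300 = 1575/4
t_c = 8 > 0 → v_max = v_peak = 75/2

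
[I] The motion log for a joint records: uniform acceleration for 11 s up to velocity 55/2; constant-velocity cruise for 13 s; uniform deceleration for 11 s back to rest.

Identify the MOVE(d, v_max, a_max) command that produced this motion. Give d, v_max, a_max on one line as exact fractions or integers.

a_max = (55/2)/11 = 5/2
d_a = ½·55/2·11 = 605/4; d_c = 55/2·13 = 715/2
d = 2·605/4 + 715/2 = 660
t_c = 13 > 0 ⇒ limit active, v_max = 55/2

d=660 v_max=55/2 a_max=5/2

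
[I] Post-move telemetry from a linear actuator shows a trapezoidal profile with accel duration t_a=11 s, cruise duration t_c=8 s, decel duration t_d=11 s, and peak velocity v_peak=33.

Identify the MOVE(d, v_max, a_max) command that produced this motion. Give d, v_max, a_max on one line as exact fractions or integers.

d=627 v_max=33 a_max=3

a_max = 33/11 = 3
d_a = ½·33·11 = 363/2; d_c = 33·8 = 264
d = 2·363/2 + 264 = 627
t_c = 8 > 0 ⇒ limit active, v_max = 33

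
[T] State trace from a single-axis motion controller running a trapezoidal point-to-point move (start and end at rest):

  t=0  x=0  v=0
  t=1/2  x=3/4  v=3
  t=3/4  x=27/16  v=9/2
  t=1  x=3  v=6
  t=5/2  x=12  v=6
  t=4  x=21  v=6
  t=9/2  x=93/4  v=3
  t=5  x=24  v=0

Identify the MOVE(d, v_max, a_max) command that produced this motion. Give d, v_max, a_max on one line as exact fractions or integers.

final state: t=5, x=24, v=0 → d = 24
a_max = (3−0)/(1/2−0) = 6
max v = 6 over t∈[1,4] → v_max = 6
check: 6·(1+3) = 24 ✓

d=24 v_max=6 a_max=6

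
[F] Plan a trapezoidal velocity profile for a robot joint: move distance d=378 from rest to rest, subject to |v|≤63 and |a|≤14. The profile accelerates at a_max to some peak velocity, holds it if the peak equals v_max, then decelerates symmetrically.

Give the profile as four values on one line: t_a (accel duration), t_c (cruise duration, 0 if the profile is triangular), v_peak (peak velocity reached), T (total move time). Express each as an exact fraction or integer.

t_a=9/2 t_c=3/2 v_peak=63 T=21/2

(v_max)²/a_max = 63²/14 = 567/2
378 ≥ 567/2 ⇒ cruise phase
t_a = 63/14 = 9/2; v_peak = 63
d_cruise = 378 − 567/2 = 189/2; t_c = (189/2)/63 = 3/2
T = 2·9/2 + 3/2 = 21/2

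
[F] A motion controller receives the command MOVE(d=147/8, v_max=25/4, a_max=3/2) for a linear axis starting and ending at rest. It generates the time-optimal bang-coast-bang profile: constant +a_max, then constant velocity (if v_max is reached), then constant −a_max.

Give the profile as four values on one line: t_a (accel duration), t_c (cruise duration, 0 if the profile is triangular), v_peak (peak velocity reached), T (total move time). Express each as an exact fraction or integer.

t_a=7/2 t_c=0 v_peak=21/4 T=7

vₘ²/aₘ = (25/4)²/(3/2) = 625/24
147/8 < 625/24 → triangular
v_peak = √(147/8·3/2) = √(441/16) = 21/4
t_a = (21/4)/(3/2) = 7/2; t_c = 0
T = 2·7/2 = 7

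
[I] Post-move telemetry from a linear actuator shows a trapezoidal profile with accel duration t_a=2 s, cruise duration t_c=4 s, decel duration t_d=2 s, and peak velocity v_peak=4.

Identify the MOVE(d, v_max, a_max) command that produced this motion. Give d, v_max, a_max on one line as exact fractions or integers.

a_max = 4/2 = 2
d_a = ½·4·2 = 4; d_c = 4·4 = 16
d = 2·4 + 16 = 24
t_c = 4 > 0 so v_max = 4

d=24 v_max=4 a_max=2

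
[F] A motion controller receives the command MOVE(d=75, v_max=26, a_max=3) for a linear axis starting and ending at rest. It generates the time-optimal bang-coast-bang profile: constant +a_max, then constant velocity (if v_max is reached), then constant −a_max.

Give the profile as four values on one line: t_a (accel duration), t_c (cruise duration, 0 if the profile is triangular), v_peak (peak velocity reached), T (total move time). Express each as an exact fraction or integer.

vₘ²/aₘ = 26²/3 = 676/3
75 < 676/3 so t_c = 0
v_peak = √(75·3) = √225 = 15
t_a = 15/3 = 5; t_c = 0
T = 2·5 = 10

t_a=5 t_c=0 v_peak=15 T=10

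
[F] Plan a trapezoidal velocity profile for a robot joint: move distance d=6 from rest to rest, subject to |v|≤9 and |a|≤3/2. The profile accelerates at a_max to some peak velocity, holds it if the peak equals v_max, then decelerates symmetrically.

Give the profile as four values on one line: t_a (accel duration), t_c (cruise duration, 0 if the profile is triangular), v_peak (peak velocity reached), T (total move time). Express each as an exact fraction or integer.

(v_max)²/a_max = 9²/(3/2) = 54
6 < 54 ⇒ no cruise
v_peak = √(6·3/2) = √9 = 3
t_a = 3/(3/2) = 2; t_c = 0
T = 2·2 = 4

t_a=2 t_c=0 v_peak=3 T=4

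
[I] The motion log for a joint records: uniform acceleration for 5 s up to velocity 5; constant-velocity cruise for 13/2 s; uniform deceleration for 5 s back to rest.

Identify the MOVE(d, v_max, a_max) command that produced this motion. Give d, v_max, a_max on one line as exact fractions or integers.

a_max = 5/5 = 1
d_a = ½·5·5 = 25/2; d_c = 5·13/2 = 65/2
d = 2·25/2 + 65/2 = 115/2
t_c = 13/2 > 0 → v_max = v_peak = 5

d=115/2 v_max=5 a_max=1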